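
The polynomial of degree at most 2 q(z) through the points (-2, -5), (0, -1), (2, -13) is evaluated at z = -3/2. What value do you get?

-5/2

Evaluate each Lagrange basis at z = -3/2:
L_0(-3/2) = (-3/2)·(-7/2)/[(-2)·(-4)] = 21/32
L_1(-3/2) = (1/2)·(-7/2)/[(2)·(-2)] = 7/16
L_2(-3/2) = (1/2)·(-3/2)/[(4)·(2)] = -3/32
Sum: (-5)·(21/32) + (-1)·(7/16) + (-13)·(-3/32) = -5/2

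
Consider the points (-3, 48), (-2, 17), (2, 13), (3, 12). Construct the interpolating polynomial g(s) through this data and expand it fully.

g(s) = -s^3 + 3s^2 + 3s + 3

L_0(s) = (s + 2)(s - 2)(s - 3) / [-30] = -(1/30)s^3 + (1/10)s^2 + (2/15)s - 2/5
L_1(s) = (s + 3)(s - 2)(s - 3) / [20] = (1/20)s^3 - (1/10)s^2 - (9/20)s + 9/10
L_2(s) = (s + 3)(s + 2)(s - 3) / [-20] = -(1/20)s^3 - (1/10)s^2 + (9/20)s + 9/10
L_3(s) = (s + 3)(s + 2)(s - 2) / [30] = (1/30)s^3 + (1/10)s^2 - (2/15)s - 2/5
g(s) = 48·L_0 + 17·L_1 + 13·L_2 + 12·L_3
  48·L_0(s) = -(8/5)s^3 + (24/5)s^2 + (32/5)s - 96/5
  17·L_1(s) = (17/20)s^3 - (17/10)s^2 - (153/20)s + 153/10
  13·L_2(s) = -(13/20)s^3 - (13/10)s^2 + (117/20)s + 117/10
  12·L_3(s) = (2/5)s^3 + (6/5)s^2 - (8/5)s - 24/5
Adding term by term: -s^3 + 3s^2 + 3s + 3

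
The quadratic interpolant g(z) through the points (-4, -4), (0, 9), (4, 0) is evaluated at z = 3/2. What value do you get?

Using Newton's divided-difference form:
g[-4,0] = (9 - (-4)) / (0 - (-4)) = 13/4
g[0,4] = (0 - 9) / (4 - 0) = -9/4
g[-4,0,4] = (-9/4 - 13/4) / (4 - (-4)) = -11/16
g(3/2) = -4 + (13/4)·(11/2) + (-11/16)·(11/2)·(3/2) = 525/64

525/64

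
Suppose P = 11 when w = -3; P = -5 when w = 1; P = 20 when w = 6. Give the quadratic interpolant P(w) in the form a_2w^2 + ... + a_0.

P(w) = w^2 - 2w - 4

Build the Lagrange basis polynomials:
L_0(w) = (w - 1)(w - 6) / [36] = (1/36)w^2 - (7/36)w + 1/6
L_1(w) = (w + 3)(w - 6) / [-20] = -(1/20)w^2 + (3/20)w + 9/10
L_2(w) = (w + 3)(w - 1) / [45] = (1/45)w^2 + (2/45)w - 1/15
P(w) = 11·L_0 + (-5)·L_1 + 20·L_2
  11·L_0(w) = (11/36)w^2 - (77/36)w + 11/6
  (-5)·L_1(w) = (1/4)w^2 - (3/4)w - 9/2
  20·L_2(w) = (4/9)w^2 + (8/9)w - 4/3
Adding term by term: w^2 - 2w - 4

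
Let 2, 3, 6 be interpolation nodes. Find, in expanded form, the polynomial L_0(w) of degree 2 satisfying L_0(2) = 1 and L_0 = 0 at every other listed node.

L_0(w) = (w - 3)(w - 6) / [(-1)·(-4)]
       = (w^2 - 9w + 18) / (4)

L_0(w) = (1/4)w^2 - (9/4)w + 9/2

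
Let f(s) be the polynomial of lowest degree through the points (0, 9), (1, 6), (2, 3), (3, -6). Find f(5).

L_0(5) = (4)·(3)·(2)/[(-1)·(-2)·(-3)] = -4
L_1(5) = (5)·(3)·(2)/[(1)·(-1)·(-2)] = 15
L_2(5) = (5)·(4)·(2)/[(2)·(1)·(-1)] = -20
L_3(5) = (5)·(4)·(3)/[(3)·(2)·(1)] = 10
Sum: 9·(-4) + 6·(15) + 3·(-20) + (-6)·(10) = -66

-66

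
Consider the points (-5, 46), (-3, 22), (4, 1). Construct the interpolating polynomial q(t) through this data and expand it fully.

Newton's divided differences:
q[-5,-3] = (22 - 46) / (-3 - (-5)) = -12
q[-3,4] = (1 - 22) / (4 - (-3)) = -3
q[-5,-3,4] = (-3 - (-12)) / (4 - (-5)) = 1
q(t) = 46 + (-12)·(t + 5) + 1·(t + 5)(t + 3)
Expanding: q(t) = t^2 - 4t + 1

q(t) = t^2 - 4t + 1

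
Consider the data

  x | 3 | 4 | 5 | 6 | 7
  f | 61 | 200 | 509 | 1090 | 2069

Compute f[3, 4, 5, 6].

f[3,4] = (200 - 61) / (4 - 3) = 139
f[4,5] = (509 - 200) / (5 - 4) = 309
f[5,6] = (1090 - 509) / (6 - 5) = 581
f[3,4,5] = (309 - 139) / (5 - 3) = 85
f[4,5,6] = (581 - 309) / (6 - 4) = 136
f[3,4,5,6] = (136 - 85) / (6 - 3) = 17

17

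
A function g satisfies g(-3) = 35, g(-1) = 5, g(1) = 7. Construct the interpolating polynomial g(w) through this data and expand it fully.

Build the Lagrange basis polynomials:
L_0(w) = (w + 1)(w - 1) / [8] = (1/8)w^2 - 1/8
L_1(w) = (w + 3)(w - 1) / [-4] = -(1/4)w^2 - (1/2)w + 3/4
L_2(w) = (w + 3)(w + 1) / [8] = (1/8)w^2 + (1/2)w + 3/8
g(w) = 35·L_0 + 5·L_1 + 7·L_2
  35·L_0(w) = (35/8)w^2 - 35/8
  5·L_1(w) = -(5/4)w^2 - (5/2)w + 15/4
  7·L_2(w) = (7/8)w^2 + (7/2)w + 21/8
Adding term by term: 4w^2 + w + 2

g(w) = 4w^2 + w + 2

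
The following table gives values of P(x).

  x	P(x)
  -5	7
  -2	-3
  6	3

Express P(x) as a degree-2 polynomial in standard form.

Newton's divided differences:
P[-5,-2] = (-3 - 7) / (-2 - (-5)) = -10/3
P[-2,6] = (3 - (-3)) / (6 - (-2)) = 3/4
P[-5,-2,6] = (3/4 - (-10/3)) / (6 - (-5)) = 49/132
P(x) = 7 + (-10/3)·(x + 5) + (49/132)·(x + 5)(x + 2)
Expanding: P(x) = (49/132)x^2 - (97/132)x - 131/22

P(x) = (49/132)x^2 - (97/132)x - 131/22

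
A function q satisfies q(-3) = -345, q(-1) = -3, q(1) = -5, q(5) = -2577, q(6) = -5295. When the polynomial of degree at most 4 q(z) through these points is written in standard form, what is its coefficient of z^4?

-4

The leading coefficient equals the top divided difference q[-3,-1,1,5,6].
q[-3,-1] = (-3 - (-345)) / (-1 - (-3)) = 171
q[-1,1] = (-5 - (-3)) / (1 - (-1)) = -1
q[1,5] = (-2577 - (-5)) / (5 - 1) = -643
q[5,6] = (-5295 - (-2577)) / (6 - 5) = -2718
q[-3,-1,1] = (-1 - 171) / (1 - (-3)) = -43
q[-1,1,5] = (-643 - (-1)) / (5 - (-1)) = -107
q[1,5,6] = (-2718 - (-643)) / (6 - 1) = -415
q[-3,-1,1,5] = (-107 - (-43)) / (5 - (-3)) = -8
q[-1,1,5,6] = (-415 - (-107)) / (6 - (-1)) = -44
q[-3,-1,1,5,6] = (-44 - (-8)) / (6 - (-3)) = -4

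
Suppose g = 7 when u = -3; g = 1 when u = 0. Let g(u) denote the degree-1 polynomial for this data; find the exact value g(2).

Evaluate each Lagrange basis at u = 2:
L_0(2) = (2)/[(-3)] = -2/3
L_1(2) = (5)/[(3)] = 5/3
Sum: 7·(-2/3) + 1·(5/3) = -3

-3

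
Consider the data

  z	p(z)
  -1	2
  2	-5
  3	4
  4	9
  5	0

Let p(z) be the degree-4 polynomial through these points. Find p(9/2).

447/64

Evaluate each Lagrange basis at z = 9/2:
L_0(9/2) = (5/2)·(3/2)·(1/2)·(-1/2)/[(-3)·(-4)·(-5)·(-6)] = -1/384
L_1(9/2) = (11/2)·(3/2)·(1/2)·(-1/2)/[(3)·(-1)·(-2)·(-3)] = 11/96
L_2(9/2) = (11/2)·(5/2)·(1/2)·(-1/2)/[(4)·(1)·(-1)·(-2)] = -55/128
L_3(9/2) = (11/2)·(5/2)·(3/2)·(-1/2)/[(5)·(2)·(1)·(-1)] = 33/32
L_4(9/2) = (11/2)·(5/2)·(3/2)·(1/2)/[(6)·(3)·(2)·(1)] = 55/192
Sum: 2·(-1/384) + (-5)·(11/96) + 4·(-55/128) + 9·(33/32) + 0 = 447/64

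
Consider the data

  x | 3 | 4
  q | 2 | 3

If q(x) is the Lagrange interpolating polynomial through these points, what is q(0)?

-1

L_0(0) = (-4)/[(-1)] = 4
L_1(0) = (-3)/[(1)] = -3
Sum: 2·(4) + 3·(-3) = -1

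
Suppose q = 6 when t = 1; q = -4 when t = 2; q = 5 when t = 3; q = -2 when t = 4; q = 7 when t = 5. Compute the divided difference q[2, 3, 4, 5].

16/3

q[2,3] = (5 - (-4)) / (3 - 2) = 9
q[3,4] = (-2 - 5) / (4 - 3) = -7
q[4,5] = (7 - (-2)) / (5 - 4) = 9
q[2,3,4] = (-7 - 9) / (4 - 2) = -8
q[3,4,5] = (9 - (-7)) / (5 - 3) = 8
q[2,3,4,5] = (8 - (-8)) / (5 - 2) = 16/3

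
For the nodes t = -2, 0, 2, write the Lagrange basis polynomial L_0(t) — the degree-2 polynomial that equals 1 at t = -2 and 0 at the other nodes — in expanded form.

L_0(t) = t(t - 2) / [(-2)·(-4)]
       = (t^2 - 2t) / (8)

L_0(t) = (1/8)t^2 - (1/4)t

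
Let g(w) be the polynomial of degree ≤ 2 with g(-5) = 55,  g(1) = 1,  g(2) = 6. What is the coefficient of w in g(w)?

-1

Build the Lagrange basis polynomials:
L_0(w) = (w - 1)(w - 2) / [42] = (1/42)w^2 - (1/14)w + 1/21
L_1(w) = (w + 5)(w - 2) / [-6] = -(1/6)w^2 - (1/2)w + 5/3
L_2(w) = (w + 5)(w - 1) / [7] = (1/7)w^2 + (4/7)w - 5/7
g(w) = 55·L_0 + 1·L_1 + 6·L_2
Only the coefficient of w is needed; take it from each L_i and combine:
55·(-1/14) + 1·(-1/2) + 6·(4/7) = -1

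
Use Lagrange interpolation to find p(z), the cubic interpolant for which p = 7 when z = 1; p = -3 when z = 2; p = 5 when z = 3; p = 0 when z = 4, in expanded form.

p(z) = -(31/6)z^3 + 40z^2 - (563/6)z + 66

L_0(z) = (z - 2)(z - 3)(z - 4) / [-6] = -(1/6)z^3 + (3/2)z^2 - (13/3)z + 4
L_1(z) = (z - 1)(z - 3)(z - 4) / [2] = (1/2)z^3 - 4z^2 + (19/2)z - 6
L_2(z) = (z - 1)(z - 2)(z - 4) / [-2] = -(1/2)z^3 + (7/2)z^2 - 7z + 4
L_3(z) = (z - 1)(z - 2)(z - 3) / [6] = (1/6)z^3 - z^2 + (11/6)z - 1
p(z) = 7·L_0 + (-3)·L_1 + 5·L_2 + 0·L_3
  7·L_0(z) = -(7/6)z^3 + (21/2)z^2 - (91/3)z + 28
  (-3)·L_1(z) = -(3/2)z^3 + 12z^2 - (57/2)z + 18
  5·L_2(z) = -(5/2)z^3 + (35/2)z^2 - 35z + 20
  0·L_3(z) = 0
Adding term by term: -(31/6)z^3 + 40z^2 - (563/6)z + 66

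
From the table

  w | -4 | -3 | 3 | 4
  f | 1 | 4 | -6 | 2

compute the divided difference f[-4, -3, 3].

-2/3

f[-4,-3] = (4 - 1) / (-3 - (-4)) = 3
f[-3,3] = (-6 - 4) / (3 - (-3)) = -5/3
f[-4,-3,3] = (-5/3 - 3) / (3 - (-4)) = -2/3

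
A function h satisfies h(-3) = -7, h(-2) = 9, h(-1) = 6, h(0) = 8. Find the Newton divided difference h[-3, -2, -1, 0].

4

h[-3,-2] = (9 - (-7)) / (-2 - (-3)) = 16
h[-2,-1] = (6 - 9) / (-1 - (-2)) = -3
h[-1,0] = (8 - 6) / (0 - (-1)) = 2
h[-3,-2,-1] = (-3 - 16) / (-1 - (-3)) = -19/2
h[-2,-1,0] = (2 - (-3)) / (0 - (-2)) = 5/2
h[-3,-2,-1,0] = (5/2 - (-19/2)) / (0 - (-3)) = 4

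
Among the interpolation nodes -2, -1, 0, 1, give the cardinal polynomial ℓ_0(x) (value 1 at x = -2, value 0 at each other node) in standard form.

ℓ_0(x) = -(1/6)x^3 + (1/6)x

ℓ_0(x) = (x + 1)x(x - 1) / [(-1)·(-2)·(-3)]
       = (x^3 - x) / (-6)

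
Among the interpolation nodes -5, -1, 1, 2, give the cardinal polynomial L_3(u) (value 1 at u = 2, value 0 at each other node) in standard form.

L_3(u) = (1/21)u^3 + (5/21)u^2 - (1/21)u - 5/21

L_3(u) = (u + 5)(u + 1)(u - 1) / [(7)·(3)·(1)]
       = (u^3 + 5u^2 - u - 5) / (21)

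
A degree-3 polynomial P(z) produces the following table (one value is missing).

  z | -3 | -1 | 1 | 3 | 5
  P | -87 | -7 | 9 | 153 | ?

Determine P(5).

617

The 4 known values determine P uniquely (degree ≤ 3).
Evaluate each Lagrange basis at z = 5:
L_0(5) = (6)·(4)·(2)/[(-2)·(-4)·(-6)] = -1
L_1(5) = (8)·(4)·(2)/[(2)·(-2)·(-4)] = 4
L_2(5) = (8)·(6)·(2)/[(4)·(2)·(-2)] = -6
L_3(5) = (8)·(6)·(4)/[(6)·(4)·(2)] = 4
Sum: (-87)·(-1) + (-7)·(4) + 9·(-6) + 153·(4) = 617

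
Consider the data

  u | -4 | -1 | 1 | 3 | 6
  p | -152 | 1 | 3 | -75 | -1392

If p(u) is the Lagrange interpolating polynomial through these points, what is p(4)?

Evaluate each Lagrange basis at u = 4:
L_0(4) = (5)·(3)·(1)·(-2)/[(-3)·(-5)·(-7)·(-10)] = -1/35
L_1(4) = (8)·(3)·(1)·(-2)/[(3)·(-2)·(-4)·(-7)] = 2/7
L_2(4) = (8)·(5)·(1)·(-2)/[(5)·(2)·(-2)·(-5)] = -4/5
L_3(4) = (8)·(5)·(3)·(-2)/[(7)·(4)·(2)·(-3)] = 10/7
L_4(4) = (8)·(5)·(3)·(1)/[(10)·(7)·(5)·(3)] = 4/35
Sum: (-152)·(-1/35) + 1·(2/7) + 3·(-4/5) + (-75)·(10/7) + (-1392)·(4/35) = -264

-264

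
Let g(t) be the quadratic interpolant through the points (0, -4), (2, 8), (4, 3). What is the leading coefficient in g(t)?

-17/8

The leading coefficient equals the top divided difference g[0,2,4].
g[0,2] = (8 - (-4)) / (2 - 0) = 6
g[2,4] = (3 - 8) / (4 - 2) = -5/2
g[0,2,4] = (-5/2 - 6) / (4 - 0) = -17/8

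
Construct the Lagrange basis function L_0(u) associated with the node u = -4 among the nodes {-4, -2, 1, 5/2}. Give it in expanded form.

L_0(u) = -(1/65)u^3 + (3/130)u^2 + (9/130)u - 1/13

L_0(u) = (u + 2)(u - 1)(u - 5/2) / [(-2)·(-5)·(-13/2)]
       = (u^3 - (3/2)u^2 - (9/2)u + 5) / (-65)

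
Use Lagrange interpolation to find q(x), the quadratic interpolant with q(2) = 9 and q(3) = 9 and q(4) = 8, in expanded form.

Build the Lagrange basis polynomials:
L_0(x) = (x - 3)(x - 4) / [2] = (1/2)x^2 - (7/2)x + 6
L_1(x) = (x - 2)(x - 4) / [-1] = -x^2 + 6x - 8
L_2(x) = (x - 2)(x - 3) / [2] = (1/2)x^2 - (5/2)x + 3
q(x) = 9·L_0 + 9·L_1 + 8·L_2
  9·L_0(x) = (9/2)x^2 - (63/2)x + 54
  9·L_1(x) = -9x^2 + 54x - 72
  8·L_2(x) = 4x^2 - 20x + 24
Adding term by term: -(1/2)x^2 + (5/2)x + 6

q(x) = -(1/2)x^2 + (5/2)x + 6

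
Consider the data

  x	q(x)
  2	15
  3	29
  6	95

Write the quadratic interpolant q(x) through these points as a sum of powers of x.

q(x) = 2x^2 + 4x - 1

L_0(x) = (x - 3)(x - 6) / [4] = (1/4)x^2 - (9/4)x + 9/2
L_1(x) = (x - 2)(x - 6) / [-3] = -(1/3)x^2 + (8/3)x - 4
L_2(x) = (x - 2)(x - 3) / [12] = (1/12)x^2 - (5/12)x + 1/2
q(x) = 15·L_0 + 29·L_1 + 95·L_2
  15·L_0(x) = (15/4)x^2 - (135/4)x + 135/2
  29·L_1(x) = -(29/3)x^2 + (232/3)x - 116
  95·L_2(x) = (95/12)x^2 - (475/12)x + 95/2
Adding term by term: 2x^2 + 4x - 1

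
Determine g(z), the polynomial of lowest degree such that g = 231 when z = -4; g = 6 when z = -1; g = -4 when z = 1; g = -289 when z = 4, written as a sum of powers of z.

Newton's divided differences:
g[-4,-1] = (6 - 231) / (-1 - (-4)) = -75
g[-1,1] = (-4 - 6) / (1 - (-1)) = -5
g[1,4] = (-289 - (-4)) / (4 - 1) = -95
g[-4,-1,1] = (-5 - (-75)) / (1 - (-4)) = 14
g[-1,1,4] = (-95 - (-5)) / (4 - (-1)) = -18
g[-4,-1,1,4] = (-18 - 14) / (4 - (-4)) = -4
g(z) = 231 + (-75)·(z + 4) + 14·(z + 4)(z + 1) + (-4)·(z + 4)(z + 1)(z - 1)
Expanding: g(z) = -4z^3 - 2z^2 - z + 3

g(z) = -4z^3 - 2z^2 - z + 3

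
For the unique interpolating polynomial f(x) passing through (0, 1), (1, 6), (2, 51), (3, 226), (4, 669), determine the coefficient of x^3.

3

Build the Lagrange basis polynomials:
L_0(x) = (x - 1)(x - 2)(x - 3)(x - 4) / [24] = (1/24)x^4 - (5/12)x^3 + (35/24)x^2 - (25/12)x + 1
L_1(x) = x(x - 2)(x - 3)(x - 4) / [-6] = -(1/6)x^4 + (3/2)x^3 - (13/3)x^2 + 4x
L_2(x) = x(x - 1)(x - 3)(x - 4) / [4] = (1/4)x^4 - 2x^3 + (19/4)x^2 - 3x
L_3(x) = x(x - 1)(x - 2)(x - 4) / [-6] = -(1/6)x^4 + (7/6)x^3 - (7/3)x^2 + (4/3)x
L_4(x) = x(x - 1)(x - 2)(x - 3) / [24] = (1/24)x^4 - (1/4)x^3 + (11/24)x^2 - (1/4)x
f(x) = 1·L_0 + 6·L_1 + 51·L_2 + 226·L_3 + 669·L_4
Only the coefficient of x^3 is needed; take it from each L_i and combine:
1·(-5/12) + 6·(3/2) + 51·(-2) + 226·(7/6) + 669·(-1/4) = 3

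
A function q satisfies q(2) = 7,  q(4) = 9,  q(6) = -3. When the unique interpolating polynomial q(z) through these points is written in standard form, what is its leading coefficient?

Build the Lagrange basis polynomials:
L_0(z) = (z - 4)(z - 6) / [8] = (1/8)z^2 - (5/4)z + 3
L_1(z) = (z - 2)(z - 6) / [-4] = -(1/4)z^2 + 2z - 3
L_2(z) = (z - 2)(z - 4) / [8] = (1/8)z^2 - (3/4)z + 1
q(z) = 7·L_0 + 9·L_1 + (-3)·L_2
Only the coefficient of z^2 is needed; take it from each L_i and combine:
7·(1/8) + 9·(-1/4) + (-3)·(1/8) = -7/4

-7/4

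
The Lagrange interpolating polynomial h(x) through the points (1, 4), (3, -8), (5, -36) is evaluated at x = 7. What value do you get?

-80

L_0(7) = (4)·(2)/[(-2)·(-4)] = 1
L_1(7) = (6)·(2)/[(2)·(-2)] = -3
L_2(7) = (6)·(4)/[(4)·(2)] = 3
Sum: 4·(1) + (-8)·(-3) + (-36)·(3) = -80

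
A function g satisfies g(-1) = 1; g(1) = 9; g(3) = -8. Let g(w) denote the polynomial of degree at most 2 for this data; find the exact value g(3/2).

Evaluate each Lagrange basis at w = 3/2:
L_0(3/2) = (1/2)·(-3/2)/[(-2)·(-4)] = -3/32
L_1(3/2) = (5/2)·(-3/2)/[(2)·(-2)] = 15/16
L_2(3/2) = (5/2)·(1/2)/[(4)·(2)] = 5/32
Sum: 1·(-3/32) + 9·(15/16) + (-8)·(5/32) = 227/32

227/32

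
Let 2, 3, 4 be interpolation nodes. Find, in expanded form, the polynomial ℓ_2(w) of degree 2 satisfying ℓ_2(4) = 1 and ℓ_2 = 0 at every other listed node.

ℓ_2(w) = (w - 2)(w - 3) / [(2)·(1)]
       = (w^2 - 5w + 6) / (2)

ℓ_2(w) = (1/2)w^2 - (5/2)w + 3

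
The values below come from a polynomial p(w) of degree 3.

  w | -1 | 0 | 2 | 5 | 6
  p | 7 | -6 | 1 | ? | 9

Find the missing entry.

281/14

The 4 known values determine p uniquely (degree ≤ 3).
Evaluate each Lagrange basis at w = 5:
L_0(5) = (5)·(3)·(-1)/[(-1)·(-3)·(-7)] = 5/7
L_1(5) = (6)·(3)·(-1)/[(1)·(-2)·(-6)] = -3/2
L_2(5) = (6)·(5)·(-1)/[(3)·(2)·(-4)] = 5/4
L_3(5) = (6)·(5)·(3)/[(7)·(6)·(4)] = 15/28
Sum: 7·(5/7) + (-6)·(-3/2) + 1·(5/4) + 9·(15/28) = 281/14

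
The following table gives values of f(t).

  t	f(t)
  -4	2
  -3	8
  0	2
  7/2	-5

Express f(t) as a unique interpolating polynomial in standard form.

L_0(t) = (t + 3)t(t - 7/2) / [-30] = -(1/30)t^3 + (1/60)t^2 + (7/20)t
L_1(t) = (t + 4)t(t - 7/2) / [39/2] = (2/39)t^3 + (1/39)t^2 - (28/39)t
L_2(t) = (t + 4)(t + 3)(t - 7/2) / [-42] = -(1/42)t^3 - (1/12)t^2 + (25/84)t + 1
L_3(t) = (t + 4)(t + 3)t / [1365/8] = (8/1365)t^3 + (8/195)t^2 + (32/455)t
f(t) = 2·L_0 + 8·L_1 + 2·L_2 + (-5)·L_3
  2·L_0(t) = -(1/15)t^3 + (1/30)t^2 + (7/10)t
  8·L_1(t) = (16/39)t^3 + (8/39)t^2 - (224/39)t
  2·L_2(t) = -(1/21)t^3 - (1/6)t^2 + (25/42)t + 2
  (-5)·L_3(t) = -(8/273)t^3 - (8/39)t^2 - (32/91)t
Adding term by term: (4/15)t^3 - (2/15)t^2 - (24/5)t + 2

f(t) = (4/15)t^3 - (2/15)t^2 - (24/5)t + 2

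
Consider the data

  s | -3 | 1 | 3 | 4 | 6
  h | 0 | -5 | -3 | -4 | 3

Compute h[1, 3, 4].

h[1,3] = (-3 - (-5)) / (3 - 1) = 1
h[3,4] = (-4 - (-3)) / (4 - 3) = -1
h[1,3,4] = (-1 - 1) / (4 - 1) = -2/3

-2/3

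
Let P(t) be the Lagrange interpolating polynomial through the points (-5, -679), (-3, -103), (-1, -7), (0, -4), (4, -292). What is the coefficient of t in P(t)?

L_0(t) = (t + 3)(t + 1)t(t - 4) / [360] = (1/360)t^4 - (13/360)t^2 - (1/30)t
L_1(t) = (t + 5)(t + 1)t(t - 4) / [-84] = -(1/84)t^4 - (1/42)t^3 + (19/84)t^2 + (5/21)t
L_2(t) = (t + 5)(t + 3)t(t - 4) / [40] = (1/40)t^4 + (1/10)t^3 - (17/40)t^2 - (3/2)t
L_3(t) = (t + 5)(t + 3)(t + 1)(t - 4) / [-60] = -(1/60)t^4 - (1/12)t^3 + (13/60)t^2 + (77/60)t + 1
L_4(t) = (t + 5)(t + 3)(t + 1)t / [1260] = (1/1260)t^4 + (1/140)t^3 + (23/1260)t^2 + (1/84)t
P(t) = (-679)·L_0 + (-103)·L_1 + (-7)·L_2 + (-4)·L_3 + (-292)·L_4
Only the coefficient of t is needed; take it from each L_i and combine:
(-679)·(-1/30) + (-103)·(5/21) + (-7)·(-3/2) + (-4)·(77/60) + (-292)·(1/84) = 0

0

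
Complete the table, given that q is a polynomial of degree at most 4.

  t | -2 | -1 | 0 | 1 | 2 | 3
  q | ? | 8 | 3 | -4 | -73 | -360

The 5 known values determine q uniquely (degree ≤ 4).
Evaluate each Lagrange basis at t = -2:
L_0(-2) = (-2)·(-3)·(-4)·(-5)/[(-1)·(-2)·(-3)·(-4)] = 5
L_1(-2) = (-1)·(-3)·(-4)·(-5)/[(1)·(-1)·(-2)·(-3)] = -10
L_2(-2) = (-1)·(-2)·(-4)·(-5)/[(2)·(1)·(-1)·(-2)] = 10
L_3(-2) = (-1)·(-2)·(-3)·(-5)/[(3)·(2)·(1)·(-1)] = -5
L_4(-2) = (-1)·(-2)·(-3)·(-4)/[(4)·(3)·(2)·(1)] = 1
Sum: 8·(5) + 3·(-10) + (-4)·(10) + (-73)·(-5) + (-360)·(1) = -25

-25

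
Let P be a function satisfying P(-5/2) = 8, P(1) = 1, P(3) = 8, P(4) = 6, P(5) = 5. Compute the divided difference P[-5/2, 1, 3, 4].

P[-5/2,1] = (1 - 8) / (1 - (-5/2)) = -2
P[1,3] = (8 - 1) / (3 - 1) = 7/2
P[3,4] = (6 - 8) / (4 - 3) = -2
P[-5/2,1,3] = (7/2 - (-2)) / (3 - (-5/2)) = 1
P[1,3,4] = (-2 - 7/2) / (4 - 1) = -11/6
P[-5/2,1,3,4] = (-11/6 - 1) / (4 - (-5/2)) = -17/39

-17/39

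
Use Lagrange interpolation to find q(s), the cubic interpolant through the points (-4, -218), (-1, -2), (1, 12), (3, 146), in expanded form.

q(s) = 4s^3 + 3s^2 + 3s + 2

Build the Lagrange basis polynomials:
L_0(s) = (s + 1)(s - 1)(s - 3) / [-105] = -(1/105)s^3 + (1/35)s^2 + (1/105)s - 1/35
L_1(s) = (s + 4)(s - 1)(s - 3) / [24] = (1/24)s^3 - (13/24)s + 1/2
L_2(s) = (s + 4)(s + 1)(s - 3) / [-20] = -(1/20)s^3 - (1/10)s^2 + (11/20)s + 3/5
L_3(s) = (s + 4)(s + 1)(s - 1) / [56] = (1/56)s^3 + (1/14)s^2 - (1/56)s - 1/14
q(s) = (-218)·L_0 + (-2)·L_1 + 12·L_2 + 146·L_3
  (-218)·L_0(s) = (218/105)s^3 - (218/35)s^2 - (218/105)s + 218/35
  (-2)·L_1(s) = -(1/12)s^3 + (13/12)s - 1
  12·L_2(s) = -(3/5)s^3 - (6/5)s^2 + (33/5)s + 36/5
  146·L_3(s) = (73/28)s^3 + (73/7)s^2 - (73/28)s - 73/7
Adding term by term: 4s^3 + 3s^2 + 3s + 2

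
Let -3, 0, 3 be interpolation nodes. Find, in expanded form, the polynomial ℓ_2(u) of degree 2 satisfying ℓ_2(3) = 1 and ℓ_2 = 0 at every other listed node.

ℓ_2(u) = (1/18)u^2 + (1/6)u

ℓ_2(u) = (u + 3)u / [(6)·(3)]
       = (u^2 + 3u) / (18)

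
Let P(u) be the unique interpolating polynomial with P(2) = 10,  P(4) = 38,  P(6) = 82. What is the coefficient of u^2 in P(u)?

2

The leading coefficient equals the top divided difference P[2,4,6].
P[2,4] = (38 - 10) / (4 - 2) = 14
P[4,6] = (82 - 38) / (6 - 4) = 22
P[2,4,6] = (22 - 14) / (6 - 2) = 2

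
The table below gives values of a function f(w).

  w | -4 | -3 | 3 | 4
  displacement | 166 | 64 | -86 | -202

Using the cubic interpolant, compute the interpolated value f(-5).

Evaluate each Lagrange basis at w = -5:
L_0(-5) = (-2)·(-8)·(-9)/[(-1)·(-7)·(-8)] = 18/7
L_1(-5) = (-1)·(-8)·(-9)/[(1)·(-6)·(-7)] = -12/7
L_2(-5) = (-1)·(-2)·(-9)/[(7)·(6)·(-1)] = 3/7
L_3(-5) = (-1)·(-2)·(-8)/[(8)·(7)·(1)] = -2/7
Sum: 166·(18/7) + 64·(-12/7) + (-86)·(3/7) + (-202)·(-2/7) = 338

338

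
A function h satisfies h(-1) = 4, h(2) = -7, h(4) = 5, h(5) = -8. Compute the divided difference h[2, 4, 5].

-19/3

h[2,4] = (5 - (-7)) / (4 - 2) = 6
h[4,5] = (-8 - 5) / (5 - 4) = -13
h[2,4,5] = (-13 - 6) / (5 - 2) = -19/3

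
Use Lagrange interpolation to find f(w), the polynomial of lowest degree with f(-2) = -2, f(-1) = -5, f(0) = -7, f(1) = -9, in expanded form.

f(w) = -(1/6)w^3 - (11/6)w - 7

Build the Lagrange basis polynomials:
L_0(w) = (w + 1)w(w - 1) / [-6] = -(1/6)w^3 + (1/6)w
L_1(w) = (w + 2)w(w - 1) / [2] = (1/2)w^3 + (1/2)w^2 - w
L_2(w) = (w + 2)(w + 1)(w - 1) / [-2] = -(1/2)w^3 - w^2 + (1/2)w + 1
L_3(w) = (w + 2)(w + 1)w / [6] = (1/6)w^3 + (1/2)w^2 + (1/3)w
f(w) = (-2)·L_0 + (-5)·L_1 + (-7)·L_2 + (-9)·L_3
  (-2)·L_0(w) = (1/3)w^3 - (1/3)w
  (-5)·L_1(w) = -(5/2)w^3 - (5/2)w^2 + 5w
  (-7)·L_2(w) = (7/2)w^3 + 7w^2 - (7/2)w - 7
  (-9)·L_3(w) = -(3/2)w^3 - (9/2)w^2 - 3w
Adding term by term: -(1/6)w^3 - (11/6)w - 7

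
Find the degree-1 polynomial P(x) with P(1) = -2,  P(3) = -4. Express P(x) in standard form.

P(x) = -x - 1

Build the Lagrange basis polynomials:
L_0(x) = (x - 3) / [-2] = -(1/2)x + 3/2
L_1(x) = (x - 1) / [2] = (1/2)x - 1/2
P(x) = (-2)·L_0 + (-4)·L_1
  (-2)·L_0(x) = x - 3
  (-4)·L_1(x) = -2x + 2
Adding term by term: -x - 1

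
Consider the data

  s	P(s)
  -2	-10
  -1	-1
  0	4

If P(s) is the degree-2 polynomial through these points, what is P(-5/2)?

-16

L_0(-5/2) = (-3/2)·(-5/2)/[(-1)·(-2)] = 15/8
L_1(-5/2) = (-1/2)·(-5/2)/[(1)·(-1)] = -5/4
L_2(-5/2) = (-1/2)·(-3/2)/[(2)·(1)] = 3/8
Sum: (-10)·(15/8) + (-1)·(-5/4) + 4·(3/8) = -16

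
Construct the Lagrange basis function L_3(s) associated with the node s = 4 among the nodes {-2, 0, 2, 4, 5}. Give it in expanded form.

L_3(s) = (s + 2)s(s - 2)(s - 5) / [(6)·(4)·(2)·(-1)]
       = (s^4 - 5s^3 - 4s^2 + 20s) / (-48)

L_3(s) = -(1/48)s^4 + (5/48)s^3 + (1/12)s^2 - (5/12)s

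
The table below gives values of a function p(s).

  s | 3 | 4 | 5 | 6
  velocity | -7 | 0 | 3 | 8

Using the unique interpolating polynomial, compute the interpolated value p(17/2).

Evaluate each Lagrange basis at s = 17/2:
L_0(17/2) = (9/2)·(7/2)·(5/2)/[(-1)·(-2)·(-3)] = -105/16
L_1(17/2) = (11/2)·(7/2)·(5/2)/[(1)·(-1)·(-2)] = 385/16
L_2(17/2) = (11/2)·(9/2)·(5/2)/[(2)·(1)·(-1)] = -495/16
L_3(17/2) = (11/2)·(9/2)·(7/2)/[(3)·(2)·(1)] = 231/16
Sum: (-7)·(-105/16) + 0 + 3·(-495/16) + 8·(231/16) = 549/8

549/8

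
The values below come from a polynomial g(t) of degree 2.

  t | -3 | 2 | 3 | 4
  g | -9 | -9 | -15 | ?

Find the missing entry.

The 3 known values determine g uniquely (degree ≤ 2).
Evaluate each Lagrange basis at t = 4:
L_0(4) = (2)·(1)/[(-5)·(-6)] = 1/15
L_1(4) = (7)·(1)/[(5)·(-1)] = -7/5
L_2(4) = (7)·(2)/[(6)·(1)] = 7/3
Sum: (-9)·(1/15) + (-9)·(-7/5) + (-15)·(7/3) = -23

-23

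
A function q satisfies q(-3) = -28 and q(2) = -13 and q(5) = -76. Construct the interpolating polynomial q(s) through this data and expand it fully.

L_0(s) = (s - 2)(s - 5) / [40] = (1/40)s^2 - (7/40)s + 1/4
L_1(s) = (s + 3)(s - 5) / [-15] = -(1/15)s^2 + (2/15)s + 1
L_2(s) = (s + 3)(s - 2) / [24] = (1/24)s^2 + (1/24)s - 1/4
q(s) = (-28)·L_0 + (-13)·L_1 + (-76)·L_2
  (-28)·L_0(s) = -(7/10)s^2 + (49/10)s - 7
  (-13)·L_1(s) = (13/15)s^2 - (26/15)s - 13
  (-76)·L_2(s) = -(19/6)s^2 - (19/6)s + 19
Adding term by term: -3s^2 - 1

q(s) = -3s^2 - 1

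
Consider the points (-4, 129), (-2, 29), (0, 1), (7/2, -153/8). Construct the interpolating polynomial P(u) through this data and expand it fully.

Build the Lagrange basis polynomials:
L_0(u) = (u + 2)u(u - 7/2) / [-60] = -(1/60)u^3 + (1/40)u^2 + (7/60)u
L_1(u) = (u + 4)u(u - 7/2) / [22] = (1/22)u^3 + (1/44)u^2 - (7/11)u
L_2(u) = (u + 4)(u + 2)(u - 7/2) / [-28] = -(1/28)u^3 - (5/56)u^2 + (13/28)u + 1
L_3(u) = (u + 4)(u + 2)u / [1155/8] = (8/1155)u^3 + (16/385)u^2 + (64/1155)u
P(u) = 129·L_0 + 29·L_1 + 1·L_2 + (-153/8)·L_3
  129·L_0(u) = -(43/20)u^3 + (129/40)u^2 + (301/20)u
  29·L_1(u) = (29/22)u^3 + (29/44)u^2 - (203/11)u
  1·L_2(u) = -(1/28)u^3 - (5/56)u^2 + (13/28)u + 1
  (-153/8)·L_3(u) = -(51/385)u^3 - (306/385)u^2 - (408/385)u
Adding term by term: -u^3 + 3u^2 - 4u + 1

P(u) = -u^3 + 3u^2 - 4u + 1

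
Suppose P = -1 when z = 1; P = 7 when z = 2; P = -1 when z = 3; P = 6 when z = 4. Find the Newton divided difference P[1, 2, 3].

P[1,2] = (7 - (-1)) / (2 - 1) = 8
P[2,3] = (-1 - 7) / (3 - 2) = -8
P[1,2,3] = (-8 - 8) / (3 - 1) = -8

-8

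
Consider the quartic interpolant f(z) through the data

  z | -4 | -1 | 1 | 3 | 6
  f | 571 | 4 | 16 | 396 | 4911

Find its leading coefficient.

3

L_0(z) = (z + 1)(z - 1)(z - 3)(z - 6) / [1050] = (1/1050)z^4 - (3/350)z^3 + (17/1050)z^2 + (3/350)z - 3/175
L_1(z) = (z + 4)(z - 1)(z - 3)(z - 6) / [-168] = -(1/168)z^4 + (1/28)z^3 + (13/168)z^2 - (15/28)z + 3/7
L_2(z) = (z + 4)(z + 1)(z - 3)(z - 6) / [100] = (1/100)z^4 - (1/25)z^3 - (23/100)z^2 + (27/50)z + 18/25
L_3(z) = (z + 4)(z + 1)(z - 1)(z - 6) / [-168] = -(1/168)z^4 + (1/84)z^3 + (25/168)z^2 - (1/84)z - 1/7
L_4(z) = (z + 4)(z + 1)(z - 1)(z - 3) / [1050] = (1/1050)z^4 + (1/1050)z^3 - (13/1050)z^2 - (1/1050)z + 2/175
f(z) = 571·L_0 + 4·L_1 + 16·L_2 + 396·L_3 + 4911·L_4
Only the coefficient of z^4 is needed; take it from each L_i and combine:
571·(1/1050) + 4·(-1/168) + 16·(1/100) + 396·(-1/168) + 4911·(1/1050) = 3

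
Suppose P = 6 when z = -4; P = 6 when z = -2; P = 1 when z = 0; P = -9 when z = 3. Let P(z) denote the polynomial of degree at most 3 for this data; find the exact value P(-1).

55/14

Using Newton's divided-difference form:
P[-4,-2] = (6 - 6) / (-2 - (-4)) = 0
P[-2,0] = (1 - 6) / (0 - (-2)) = -5/2
P[0,3] = (-9 - 1) / (3 - 0) = -10/3
P[-4,-2,0] = (-5/2 - 0) / (0 - (-4)) = -5/8
P[-2,0,3] = (-10/3 - (-5/2)) / (3 - (-2)) = -1/6
P[-4,-2,0,3] = (-1/6 - (-5/8)) / (3 - (-4)) = 11/168
P(-1) = 6 + 0·(3) + (-5/8)·(3)·(1) + (11/168)·(3)·(1)·(-1) = 55/14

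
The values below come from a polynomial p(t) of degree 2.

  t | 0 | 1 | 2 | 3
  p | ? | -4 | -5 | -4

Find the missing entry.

The 3 known values determine p uniquely (degree ≤ 2).
L_0(0) = (-2)·(-3)/[(-1)·(-2)] = 3
L_1(0) = (-1)·(-3)/[(1)·(-1)] = -3
L_2(0) = (-1)·(-2)/[(2)·(1)] = 1
Sum: (-4)·(3) + (-5)·(-3) + (-4)·(1) = -1

-1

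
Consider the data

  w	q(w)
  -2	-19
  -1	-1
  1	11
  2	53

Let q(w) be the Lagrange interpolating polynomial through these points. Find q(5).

L_0(5) = (6)·(4)·(3)/[(-1)·(-3)·(-4)] = -6
L_1(5) = (7)·(4)·(3)/[(1)·(-2)·(-3)] = 14
L_2(5) = (7)·(6)·(3)/[(3)·(2)·(-1)] = -21
L_3(5) = (7)·(6)·(4)/[(4)·(3)·(1)] = 14
Sum: (-19)·(-6) + (-1)·(14) + 11·(-21) + 53·(14) = 611

611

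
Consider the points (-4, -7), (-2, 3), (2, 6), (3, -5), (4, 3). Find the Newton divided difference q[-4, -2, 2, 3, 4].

q[-4,-2] = (3 - (-7)) / (-2 - (-4)) = 5
q[-2,2] = (6 - 3) / (2 - (-2)) = 3/4
q[2,3] = (-5 - 6) / (3 - 2) = -11
q[3,4] = (3 - (-5)) / (4 - 3) = 8
q[-4,-2,2] = (3/4 - 5) / (2 - (-4)) = -17/24
q[-2,2,3] = (-11 - 3/4) / (3 - (-2)) = -47/20
q[2,3,4] = (8 - (-11)) / (4 - 2) = 19/2
q[-4,-2,2,3] = (-47/20 - (-17/24)) / (3 - (-4)) = -197/840
q[-2,2,3,4] = (19/2 - (-47/20)) / (4 - (-2)) = 79/40
q[-4,-2,2,3,4] = (79/40 - (-197/840)) / (4 - (-4)) = 29/105

29/105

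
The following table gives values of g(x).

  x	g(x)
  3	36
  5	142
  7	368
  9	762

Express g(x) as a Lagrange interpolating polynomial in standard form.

Build the Lagrange basis polynomials:
L_0(x) = (x - 5)(x - 7)(x - 9) / [-48] = -(1/48)x^3 + (7/16)x^2 - (143/48)x + 105/16
L_1(x) = (x - 3)(x - 7)(x - 9) / [16] = (1/16)x^3 - (19/16)x^2 + (111/16)x - 189/16
L_2(x) = (x - 3)(x - 5)(x - 9) / [-16] = -(1/16)x^3 + (17/16)x^2 - (87/16)x + 135/16
L_3(x) = (x - 3)(x - 5)(x - 7) / [48] = (1/48)x^3 - (5/16)x^2 + (71/48)x - 35/16
g(x) = 36·L_0 + 142·L_1 + 368·L_2 + 762·L_3
  36·L_0(x) = -(3/4)x^3 + (63/4)x^2 - (429/4)x + 945/4
  142·L_1(x) = (71/8)x^3 - (1349/8)x^2 + (7881/8)x - 13419/8
  368·L_2(x) = -23x^3 + 391x^2 - 2001x + 3105
  762·L_3(x) = (127/8)x^3 - (1905/8)x^2 + (9017/8)x - 13335/8
Adding term by term: x^3 + 4x - 3

g(x) = x^3 + 4x - 3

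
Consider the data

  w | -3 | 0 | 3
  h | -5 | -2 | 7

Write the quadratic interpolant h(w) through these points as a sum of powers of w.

L_0(w) = w(w - 3) / [18] = (1/18)w^2 - (1/6)w
L_1(w) = (w + 3)(w - 3) / [-9] = -(1/9)w^2 + 1
L_2(w) = (w + 3)w / [18] = (1/18)w^2 + (1/6)w
h(w) = (-5)·L_0 + (-2)·L_1 + 7·L_2
  (-5)·L_0(w) = -(5/18)w^2 + (5/6)w
  (-2)·L_1(w) = (2/9)w^2 - 2
  7·L_2(w) = (7/18)w^2 + (7/6)w
Adding term by term: (1/3)w^2 + 2w - 2

h(w) = (1/3)w^2 + 2w - 2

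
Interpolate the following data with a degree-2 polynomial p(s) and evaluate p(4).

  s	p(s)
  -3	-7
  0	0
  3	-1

Using Newton's divided-difference form:
p[-3,0] = (0 - (-7)) / (0 - (-3)) = 7/3
p[0,3] = (-1 - 0) / (3 - 0) = -1/3
p[-3,0,3] = (-1/3 - 7/3) / (3 - (-3)) = -4/9
p(4) = -7 + (7/3)·(7) + (-4/9)·(7)·(4) = -28/9

-28/9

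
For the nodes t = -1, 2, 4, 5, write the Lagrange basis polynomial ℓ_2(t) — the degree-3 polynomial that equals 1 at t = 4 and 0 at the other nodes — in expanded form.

ℓ_2(t) = -(1/10)t^3 + (3/5)t^2 - (3/10)t - 1

ℓ_2(t) = (t + 1)(t - 2)(t - 5) / [(5)·(2)·(-1)]
       = (t^3 - 6t^2 + 3t + 10) / (-10)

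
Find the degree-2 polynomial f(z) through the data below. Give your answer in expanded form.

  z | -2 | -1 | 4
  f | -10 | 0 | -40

L_0(z) = (z + 1)(z - 4) / [6] = (1/6)z^2 - (1/2)z - 2/3
L_1(z) = (z + 2)(z - 4) / [-5] = -(1/5)z^2 + (2/5)z + 8/5
L_2(z) = (z + 2)(z + 1) / [30] = (1/30)z^2 + (1/10)z + 1/15
f(z) = (-10)·L_0 + 0·L_1 + (-40)·L_2
  (-10)·L_0(z) = -(5/3)z^2 + 5z + 20/3
  0·L_1(z) = 0
  (-40)·L_2(z) = -(4/3)z^2 - 4z - 8/3
Adding term by term: -3z^2 + z + 4

f(z) = -3z^2 + z + 4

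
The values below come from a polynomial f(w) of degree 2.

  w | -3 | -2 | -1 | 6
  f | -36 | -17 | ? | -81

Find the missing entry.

-4

The 3 known values determine f uniquely (degree ≤ 2).
Evaluate each Lagrange basis at w = -1:
L_0(-1) = (1)·(-7)/[(-1)·(-9)] = -7/9
L_1(-1) = (2)·(-7)/[(1)·(-8)] = 7/4
L_2(-1) = (2)·(1)/[(9)·(8)] = 1/36
Sum: (-36)·(-7/9) + (-17)·(7/4) + (-81)·(1/36) = -4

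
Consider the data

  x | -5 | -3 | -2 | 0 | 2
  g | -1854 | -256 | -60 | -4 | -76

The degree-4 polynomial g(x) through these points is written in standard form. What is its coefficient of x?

Build the Lagrange basis polynomials:
L_0(x) = (x + 3)(x + 2)x(x - 2) / [210] = (1/210)x^4 + (1/70)x^3 - (2/105)x^2 - (2/35)x
L_1(x) = (x + 5)(x + 2)x(x - 2) / [-30] = -(1/30)x^4 - (1/6)x^3 + (2/15)x^2 + (2/3)x
L_2(x) = (x + 5)(x + 3)x(x - 2) / [24] = (1/24)x^4 + (1/4)x^3 - (1/24)x^2 - (5/4)x
L_3(x) = (x + 5)(x + 3)(x + 2)(x - 2) / [-60] = -(1/60)x^4 - (2/15)x^3 - (11/60)x^2 + (8/15)x + 1
L_4(x) = (x + 5)(x + 3)(x + 2)x / [280] = (1/280)x^4 + (1/28)x^3 + (31/280)x^2 + (3/28)x
g(x) = (-1854)·L_0 + (-256)·L_1 + (-60)·L_2 + (-4)·L_3 + (-76)·L_4
Only the coefficient of x is needed; take it from each L_i and combine:
(-1854)·(-2/35) + (-256)·(2/3) + (-60)·(-5/4) + (-4)·(8/15) + (-76)·(3/28) = 0

0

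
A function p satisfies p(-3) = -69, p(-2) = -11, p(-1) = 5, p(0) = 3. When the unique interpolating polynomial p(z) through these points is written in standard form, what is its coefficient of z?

-3

Build the Lagrange basis polynomials:
L_0(z) = (z + 2)(z + 1)z / [-6] = -(1/6)z^3 - (1/2)z^2 - (1/3)z
L_1(z) = (z + 3)(z + 1)z / [2] = (1/2)z^3 + 2z^2 + (3/2)z
L_2(z) = (z + 3)(z + 2)z / [-2] = -(1/2)z^3 - (5/2)z^2 - 3z
L_3(z) = (z + 3)(z + 2)(z + 1) / [6] = (1/6)z^3 + z^2 + (11/6)z + 1
p(z) = (-69)·L_0 + (-11)·L_1 + 5·L_2 + 3·L_3
Only the coefficient of z is needed; take it from each L_i and combine:
(-69)·(-1/3) + (-11)·(3/2) + 5·(-3) + 3·(11/6) = -3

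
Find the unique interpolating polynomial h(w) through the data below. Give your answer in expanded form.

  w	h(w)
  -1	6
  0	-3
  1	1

Newton's divided differences:
h[-1,0] = (-3 - 6) / (0 - (-1)) = -9
h[0,1] = (1 - (-3)) / (1 - 0) = 4
h[-1,0,1] = (4 - (-9)) / (1 - (-1)) = 13/2
h(w) = 6 + (-9)·(w + 1) + (13/2)·(w + 1)w
Expanding: h(w) = (13/2)w^2 - (5/2)w - 3

h(w) = (13/2)w^2 - (5/2)w - 3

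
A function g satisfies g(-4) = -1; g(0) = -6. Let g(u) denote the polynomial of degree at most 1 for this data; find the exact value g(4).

L_0(4) = (4)/[(-4)] = -1
L_1(4) = (8)/[(4)] = 2
Sum: (-1)·(-1) + (-6)·(2) = -11

-11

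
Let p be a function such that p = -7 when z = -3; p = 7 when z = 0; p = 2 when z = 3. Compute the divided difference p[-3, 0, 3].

-19/18

p[-3,0] = (7 - (-7)) / (0 - (-3)) = 14/3
p[0,3] = (2 - 7) / (3 - 0) = -5/3
p[-3,0,3] = (-5/3 - 14/3) / (3 - (-3)) = -19/18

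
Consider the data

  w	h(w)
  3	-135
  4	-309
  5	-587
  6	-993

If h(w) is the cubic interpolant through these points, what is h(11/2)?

Evaluate each Lagrange basis at w = 11/2:
L_0(11/2) = (3/2)·(1/2)·(-1/2)/[(-1)·(-2)·(-3)] = 1/16
L_1(11/2) = (5/2)·(1/2)·(-1/2)/[(1)·(-1)·(-2)] = -5/16
L_2(11/2) = (5/2)·(3/2)·(-1/2)/[(2)·(1)·(-1)] = 15/16
L_3(11/2) = (5/2)·(3/2)·(1/2)/[(3)·(2)·(1)] = 5/16
Sum: (-135)·(1/16) + (-309)·(-5/16) + (-587)·(15/16) + (-993)·(5/16) = -1545/2

-1545/2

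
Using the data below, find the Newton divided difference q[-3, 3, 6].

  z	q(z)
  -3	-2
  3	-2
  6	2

q[-3,3] = (-2 - (-2)) / (3 - (-3)) = 0
q[3,6] = (2 - (-2)) / (6 - 3) = 4/3
q[-3,3,6] = (4/3 - 0) / (6 - (-3)) = 4/27

4/27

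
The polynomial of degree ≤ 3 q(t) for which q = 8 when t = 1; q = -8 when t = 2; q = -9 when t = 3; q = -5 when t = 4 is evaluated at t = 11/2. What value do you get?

-23/2

Evaluate each Lagrange basis at t = 11/2:
L_0(11/2) = (7/2)·(5/2)·(3/2)/[(-1)·(-2)·(-3)] = -35/16
L_1(11/2) = (9/2)·(5/2)·(3/2)/[(1)·(-1)·(-2)] = 135/16
L_2(11/2) = (9/2)·(7/2)·(3/2)/[(2)·(1)·(-1)] = -189/16
L_3(11/2) = (9/2)·(7/2)·(5/2)/[(3)·(2)·(1)] = 105/16
Sum: 8·(-35/16) + (-8)·(135/16) + (-9)·(-189/16) + (-5)·(105/16) = -23/2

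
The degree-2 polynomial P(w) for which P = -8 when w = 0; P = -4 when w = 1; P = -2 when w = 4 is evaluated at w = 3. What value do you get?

-1

Evaluate each Lagrange basis at w = 3:
L_0(3) = (2)·(-1)/[(-1)·(-4)] = -1/2
L_1(3) = (3)·(-1)/[(1)·(-3)] = 1
L_2(3) = (3)·(2)/[(4)·(3)] = 1/2
Sum: (-8)·(-1/2) + (-4)·(1) + (-2)·(1/2) = -1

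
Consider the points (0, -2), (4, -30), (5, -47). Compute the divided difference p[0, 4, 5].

-2

p[0,4] = (-30 - (-2)) / (4 - 0) = -7
p[4,5] = (-47 - (-30)) / (5 - 4) = -17
p[0,4,5] = (-17 - (-7)) / (5 - 0) = -2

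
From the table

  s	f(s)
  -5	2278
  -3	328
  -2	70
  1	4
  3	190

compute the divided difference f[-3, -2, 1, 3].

f[-3,-2] = (70 - 328) / (-2 - (-3)) = -258
f[-2,1] = (4 - 70) / (1 - (-2)) = -22
f[1,3] = (190 - 4) / (3 - 1) = 93
f[-3,-2,1] = (-22 - (-258)) / (1 - (-3)) = 59
f[-2,1,3] = (93 - (-22)) / (3 - (-2)) = 23
f[-3,-2,1,3] = (23 - 59) / (3 - (-3)) = -6

-6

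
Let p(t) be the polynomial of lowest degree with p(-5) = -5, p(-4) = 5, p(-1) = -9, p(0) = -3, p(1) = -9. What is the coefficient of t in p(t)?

Build the Lagrange basis polynomials:
L_0(t) = (t + 4)(t + 1)t(t - 1) / [120] = (1/120)t^4 + (1/30)t^3 - (1/120)t^2 - (1/30)t
L_1(t) = (t + 5)(t + 1)t(t - 1) / [-60] = -(1/60)t^4 - (1/12)t^3 + (1/60)t^2 + (1/12)t
L_2(t) = (t + 5)(t + 4)t(t - 1) / [24] = (1/24)t^4 + (1/3)t^3 + (11/24)t^2 - (5/6)t
L_3(t) = (t + 5)(t + 4)(t + 1)(t - 1) / [-20] = -(1/20)t^4 - (9/20)t^3 - (19/20)t^2 + (9/20)t + 1
L_4(t) = (t + 5)(t + 4)(t + 1)t / [60] = (1/60)t^4 + (1/6)t^3 + (29/60)t^2 + (1/3)t
p(t) = (-5)·L_0 + 5·L_1 + (-9)·L_2 + (-3)·L_3 + (-9)·L_4
Only the coefficient of t is needed; take it from each L_i and combine:
(-5)·(-1/30) + 5·(1/12) + (-9)·(-5/6) + (-3)·(9/20) + (-9)·(1/3) = 56/15

56/15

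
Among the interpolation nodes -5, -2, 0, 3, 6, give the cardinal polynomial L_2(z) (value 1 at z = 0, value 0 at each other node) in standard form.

L_2(z) = (1/180)z^4 - (1/90)z^3 - (7/36)z^2 + (1/5)z + 1

L_2(z) = (z + 5)(z + 2)(z - 3)(z - 6) / [(5)·(2)·(-3)·(-6)]
       = (z^4 - 2z^3 - 35z^2 + 36z + 180) / (180)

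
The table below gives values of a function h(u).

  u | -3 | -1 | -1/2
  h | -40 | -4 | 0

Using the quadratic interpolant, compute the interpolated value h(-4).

-70

Evaluate each Lagrange basis at u = -4:
L_0(-4) = (-3)·(-7/2)/[(-2)·(-5/2)] = 21/10
L_1(-4) = (-1)·(-7/2)/[(2)·(-1/2)] = -7/2
L_2(-4) = (-1)·(-3)/[(5/2)·(1/2)] = 12/5
Sum: (-40)·(21/10) + (-4)·(-7/2) + 0 = -70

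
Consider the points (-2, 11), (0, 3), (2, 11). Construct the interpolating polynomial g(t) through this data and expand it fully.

Newton's divided differences:
g[-2,0] = (3 - 11) / (0 - (-2)) = -4
g[0,2] = (11 - 3) / (2 - 0) = 4
g[-2,0,2] = (4 - (-4)) / (2 - (-2)) = 2
g(t) = 11 + (-4)·(t + 2) + 2·(t + 2)t
Expanding: g(t) = 2t^2 + 3

g(t) = 2t^2 + 3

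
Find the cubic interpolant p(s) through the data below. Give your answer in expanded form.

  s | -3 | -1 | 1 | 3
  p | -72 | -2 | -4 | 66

Newton's divided differences:
p[-3,-1] = (-2 - (-72)) / (-1 - (-3)) = 35
p[-1,1] = (-4 - (-2)) / (1 - (-1)) = -1
p[1,3] = (66 - (-4)) / (3 - 1) = 35
p[-3,-1,1] = (-1 - 35) / (1 - (-3)) = -9
p[-1,1,3] = (35 - (-1)) / (3 - (-1)) = 9
p[-3,-1,1,3] = (9 - (-9)) / (3 - (-3)) = 3
p(s) = -72 + 35·(s + 3) + (-9)·(s + 3)(s + 1) + 3·(s + 3)(s + 1)(s - 1)
Expanding: p(s) = 3s^3 - 4s - 3

p(s) = 3s^3 - 4s - 3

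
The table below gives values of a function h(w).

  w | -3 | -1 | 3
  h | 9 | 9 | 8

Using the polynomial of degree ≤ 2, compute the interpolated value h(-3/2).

Evaluate each Lagrange basis at w = -3/2:
L_0(-3/2) = (-1/2)·(-9/2)/[(-2)·(-6)] = 3/16
L_1(-3/2) = (3/2)·(-9/2)/[(2)·(-4)] = 27/32
L_2(-3/2) = (3/2)·(-1/2)/[(6)·(4)] = -1/32
Sum: 9·(3/16) + 9·(27/32) + 8·(-1/32) = 289/32

289/32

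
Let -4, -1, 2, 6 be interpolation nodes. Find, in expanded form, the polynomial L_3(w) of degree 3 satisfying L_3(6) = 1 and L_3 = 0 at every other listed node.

L_3(w) = (1/280)w^3 + (3/280)w^2 - (3/140)w - 1/35

L_3(w) = (w + 4)(w + 1)(w - 2) / [(10)·(7)·(4)]
       = (w^3 + 3w^2 - 6w - 8) / (280)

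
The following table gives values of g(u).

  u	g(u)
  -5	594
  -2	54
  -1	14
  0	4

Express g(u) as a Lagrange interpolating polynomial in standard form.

Build the Lagrange basis polynomials:
L_0(u) = (u + 2)(u + 1)u / [-60] = -(1/60)u^3 - (1/20)u^2 - (1/30)u
L_1(u) = (u + 5)(u + 1)u / [6] = (1/6)u^3 + u^2 + (5/6)u
L_2(u) = (u + 5)(u + 2)u / [-4] = -(1/4)u^3 - (7/4)u^2 - (5/2)u
L_3(u) = (u + 5)(u + 2)(u + 1) / [10] = (1/10)u^3 + (4/5)u^2 + (17/10)u + 1
g(u) = 594·L_0 + 54·L_1 + 14·L_2 + 4·L_3
  594·L_0(u) = -(99/10)u^3 - (297/10)u^2 - (99/5)u
  54·L_1(u) = 9u^3 + 54u^2 + 45u
  14·L_2(u) = -(7/2)u^3 - (49/2)u^2 - 35u
  4·L_3(u) = (2/5)u^3 + (16/5)u^2 + (34/5)u + 4
Adding term by term: -4u^3 + 3u^2 - 3u + 4

g(u) = -4u^3 + 3u^2 - 3u + 4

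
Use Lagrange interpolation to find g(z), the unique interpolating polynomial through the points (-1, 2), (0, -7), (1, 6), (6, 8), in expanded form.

Build the Lagrange basis polynomials:
L_0(z) = z(z - 1)(z - 6) / [-14] = -(1/14)z^3 + (1/2)z^2 - (3/7)z
L_1(z) = (z + 1)(z - 1)(z - 6) / [6] = (1/6)z^3 - z^2 - (1/6)z + 1
L_2(z) = (z + 1)z(z - 6) / [-10] = -(1/10)z^3 + (1/2)z^2 + (3/5)z
L_3(z) = (z + 1)z(z - 1) / [210] = (1/210)z^3 - (1/210)z
g(z) = 2·L_0 + (-7)·L_1 + 6·L_2 + 8·L_3
  2·L_0(z) = -(1/7)z^3 + z^2 - (6/7)z
  (-7)·L_1(z) = -(7/6)z^3 + 7z^2 + (7/6)z - 7
  6·L_2(z) = -(3/5)z^3 + 3z^2 + (18/5)z
  8·L_3(z) = (4/105)z^3 - (4/105)z
Adding term by term: -(131/70)z^3 + 11z^2 + (271/70)z - 7

g(z) = -(131/70)z^3 + 11z^2 + (271/70)z - 7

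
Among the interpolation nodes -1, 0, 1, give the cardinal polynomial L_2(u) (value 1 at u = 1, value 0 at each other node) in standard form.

L_2(u) = (u + 1)u / [(2)·(1)]
       = (u^2 + u) / (2)

L_2(u) = (1/2)u^2 + (1/2)u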